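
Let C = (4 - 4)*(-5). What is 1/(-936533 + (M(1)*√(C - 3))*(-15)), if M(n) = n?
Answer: I/(-936533*I + 15*√3) ≈ -1.0678e-6 + 2.9621e-11*I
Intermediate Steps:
C = 0 (C = 0*(-5) = 0)
1/(-936533 + (M(1)*√(C - 3))*(-15)) = 1/(-936533 + (1*√(0 - 3))*(-15)) = 1/(-936533 + (1*√(-3))*(-15)) = 1/(-936533 + (1*(I*√3))*(-15)) = 1/(-936533 + (I*√3)*(-15)) = 1/(-936533 - 15*I*√3)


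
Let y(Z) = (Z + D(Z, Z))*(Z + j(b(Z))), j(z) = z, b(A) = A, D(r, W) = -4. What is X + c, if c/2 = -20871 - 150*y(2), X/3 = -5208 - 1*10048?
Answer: -85110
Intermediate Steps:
X = -45768 (X = 3*(-5208 - 1*10048) = 3*(-5208 - 10048) = 3*(-15256) = -45768)
y(Z) = 2*Z*(-4 + Z) (y(Z) = (Z - 4)*(Z + Z) = (-4 + Z)*(2*Z) = 2*Z*(-4 + Z))
c = -39342 (c = 2*(-20871 - 300*2*(-4 + 2)) = 2*(-20871 - 300*2*(-2)) = 2*(-20871 - 150*(-8)) = 2*(-20871 + 1200) = 2*(-19671) = -39342)
X + c = -45768 - 39342 = -85110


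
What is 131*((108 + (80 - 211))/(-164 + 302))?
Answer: -131/6 ≈ -21.833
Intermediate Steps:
131*((108 + (80 - 211))/(-164 + 302)) = 131*((108 - 131)/138) = 131*(-23*1/138) = 131*(-1/6) = -131/6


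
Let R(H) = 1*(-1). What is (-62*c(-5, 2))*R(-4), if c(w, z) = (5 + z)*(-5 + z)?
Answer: -1302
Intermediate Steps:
R(H) = -1
c(w, z) = (-5 + z)*(5 + z)
(-62*c(-5, 2))*R(-4) = -62*(-25 + 2**2)*(-1) = -62*(-25 + 4)*(-1) = -62*(-21)*(-1) = 1302*(-1) = -1302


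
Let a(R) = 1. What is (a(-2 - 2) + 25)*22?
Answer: 572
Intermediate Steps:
(a(-2 - 2) + 25)*22 = (1 + 25)*22 = 26*22 = 572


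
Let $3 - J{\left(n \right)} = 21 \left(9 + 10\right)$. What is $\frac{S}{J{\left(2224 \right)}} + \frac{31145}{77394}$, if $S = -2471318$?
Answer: $\frac{7969896613}{1277001} \approx 6241.1$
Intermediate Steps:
$J{\left(n \right)} = -396$ ($J{\left(n \right)} = 3 - 21 \left(9 + 10\right) = 3 - 21 \cdot 19 = 3 - 399 = -396$)
$\frac{S}{J{\left(2224 \right)}} + \frac{31145}{77394} = - \frac{2471318}{-396} + \frac{31145}{77394} = \left(-2471318\right) \left(- \frac{1}{396}\right) + 31145 \cdot \frac{1}{77394} = \frac{1235659}{198} + \frac{31145}{77394} = \frac{7969896613}{1277001}$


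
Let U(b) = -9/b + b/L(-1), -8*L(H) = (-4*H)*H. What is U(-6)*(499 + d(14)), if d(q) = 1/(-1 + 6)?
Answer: -26208/5 ≈ -5241.6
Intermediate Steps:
L(H) = H**2/2 (L(H) = -(-4*H)*H/8 = -(-1)*H**2/2 = H**2/2)
U(b) = -9/b + 2*b (U(b) = -9/b + b/(((1/2)*(-1)**2)) = -9/b + b/(((1/2)*1)) = -9/b + b/(1/2) = -9/b + b*2 = -9/b + 2*b)
d(q) = 1/5
U(-6)*(499 + d(14)) = (-9/(-6) + 2*(-6))*(499 + 1/5) = (-9*(-1/6) - 12)*(2496/5) = (3/2 - 12)*(2496/5) = -21/2*2496/5 = -26208/5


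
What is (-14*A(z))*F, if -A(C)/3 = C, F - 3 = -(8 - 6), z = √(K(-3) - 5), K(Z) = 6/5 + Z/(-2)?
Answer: 21*I*√230/5 ≈ 63.696*I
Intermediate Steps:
K(Z) = 6/5 - Z/2 (K(Z) = 6*(⅕) + Z*(-½) = 6/5 - Z/2)
z = I*√230/10 (z = √((6/5 - ½*(-3)) - 5) = √((6/5 + 3/2) - 5) = √(27/10 - 5) = √(-23/10) = I*√230/10 ≈ 1.5166*I)
F = 1 (F = 3 - (8 - 6) = 3 - 1*2 = 3 - 2 = 1)
A(C) = -3*C
(-14*A(z))*F = -(-42)*I*√230/10*1 = -(-21)*I*√230/5*1 = (21*I*√230/5)*1 = 21*I*√230/5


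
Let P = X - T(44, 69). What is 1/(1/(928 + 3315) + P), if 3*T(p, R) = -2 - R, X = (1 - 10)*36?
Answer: -12729/3822940 ≈ -0.0033296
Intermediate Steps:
X = -324 (X = -9*36 = -324)
T(p, R) = -⅔ - R/3 (T(p, R) = (-2 - R)/3 = -⅔ - R/3)
P = -901/3 (P = -324 - (-⅔ - ⅓*69) = -324 - (-⅔ - 23) = -324 - 1*(-71/3) = -324 + 71/3 = -901/3 ≈ -300.33)
1/(1/(928 + 3315) + P) = 1/(1/(928 + 3315) - 901/3) = 1/(1/4243 - 901/3) = 1/(-3822940/12729) = -12729/3822940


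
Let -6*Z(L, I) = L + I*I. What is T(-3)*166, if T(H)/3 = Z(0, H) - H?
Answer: 747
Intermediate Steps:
Z(L, I) = -L/6 - I**2/6 (Z(L, I) = -(L + I*I)/6 = -(L + I**2)/6 = -L/6 - I**2/6)
T(H) = -3*H - H**2/2 (T(H) = 3*((-1/6*0 - H**2/6) - H) = 3*((0 - H**2/6) - H) = 3*(-H**2/6 - H) = 3*(-H - H**2/6) = -3*H - H**2/2)
T(-3)*166 = ((1/2)*(-3)*(-6 - 1*(-3)))*166 = ((1/2)*(-3)*(-6 + 3))*166 = ((1/2)*(-3)*(-3))*166 = (9/2)*166 = 747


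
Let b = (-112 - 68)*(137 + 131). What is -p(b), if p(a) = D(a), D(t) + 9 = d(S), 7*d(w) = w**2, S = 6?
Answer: 27/7 ≈ 3.8571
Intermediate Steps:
b = -48240 (b = -180*268 = -48240)
d(w) = w**2/7
D(t) = -27/7 (D(t) = -9 + (1/7)*6**2 = -9 + (1/7)*36 = -9 + 36/7 = -27/7)
p(a) = -27/7
-p(b) = -1*(-27/7) = 27/7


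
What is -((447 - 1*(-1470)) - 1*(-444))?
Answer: -2361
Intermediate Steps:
-((447 - 1*(-1470)) - 1*(-444)) = -((447 + 1470) + 444) = -(1917 + 444) = -1*2361 = -2361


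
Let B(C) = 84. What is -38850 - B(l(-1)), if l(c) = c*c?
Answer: -38934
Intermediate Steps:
l(c) = c**2
-38850 - B(l(-1)) = -38850 - 1*84 = -38850 - 84 = -38934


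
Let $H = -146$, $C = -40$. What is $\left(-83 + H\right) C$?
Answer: $9160$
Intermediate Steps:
$\left(-83 + H\right) C = \left(-83 - 146\right) \left(-40\right) = \left(-229\right) \left(-40\right) = 9160$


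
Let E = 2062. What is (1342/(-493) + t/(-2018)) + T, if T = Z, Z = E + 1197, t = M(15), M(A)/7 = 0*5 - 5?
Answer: 3239603465/994874 ≈ 3256.3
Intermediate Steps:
M(A) = -35 (M(A) = 7*(0*5 - 5) = 7*(0 - 5) = 7*(-5) = -35)
t = -35
Z = 3259 (Z = 2062 + 1197 = 3259)
T = 3259
(1342/(-493) + t/(-2018)) + T = (1342/(-493) - 35/(-2018)) + 3259 = (1342*(-1/493) - 35*(-1/2018)) + 3259 = (-1342/493 + 35/2018) + 3259 = -2690901/994874 + 3259 = 3239603465/994874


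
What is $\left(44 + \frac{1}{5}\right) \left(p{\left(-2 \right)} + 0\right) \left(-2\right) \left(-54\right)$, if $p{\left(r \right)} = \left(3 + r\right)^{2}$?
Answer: $\frac{23868}{5} \approx 4773.6$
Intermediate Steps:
$\left(44 + \frac{1}{5}\right) \left(p{\left(-2 \right)} + 0\right) \left(-2\right) \left(-54\right) = \left(44 + \frac{1}{5}\right) \left(\left(3 - 2\right)^{2} + 0\right) \left(-2\right) \left(-54\right) = \left(44 + \frac{1}{5}\right) \left(1^{2} + 0\right) \left(-2\right) \left(-54\right) = \frac{221 \left(1 + 0\right)}{5} \left(-2\right) \left(-54\right) = \frac{221}{5} \cdot 1 \left(-2\right) \left(-54\right) = \frac{221}{5} \left(-2\right) \left(-54\right) = \left(- \frac{442}{5}\right) \left(-54\right) = \frac{23868}{5}$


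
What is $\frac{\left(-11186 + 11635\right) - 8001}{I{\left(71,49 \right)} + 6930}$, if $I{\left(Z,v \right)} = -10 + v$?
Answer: $- \frac{7552}{6969} \approx -1.0837$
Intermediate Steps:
$\frac{\left(-11186 + 11635\right) - 8001}{I{\left(71,49 \right)} + 6930} = \frac{\left(-11186 + 11635\right) - 8001}{\left(-10 + 49\right) + 6930} = \frac{449 - 8001}{39 + 6930} = - \frac{7552}{6969}$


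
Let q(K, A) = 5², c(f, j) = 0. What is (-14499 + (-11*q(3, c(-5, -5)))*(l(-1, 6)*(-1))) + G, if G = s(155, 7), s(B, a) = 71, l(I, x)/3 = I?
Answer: -15253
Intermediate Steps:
l(I, x) = 3*I
G = 71
q(K, A) = 25
(-14499 + (-11*q(3, c(-5, -5)))*(l(-1, 6)*(-1))) + G = (-14499 + (-11*25)*((3*(-1))*(-1))) + 71 = (-14499 - (-825)*(-1)) + 71 = (-14499 - 275*3) + 71 = (-14499 - 825) + 71 = -15324 + 71 = -15253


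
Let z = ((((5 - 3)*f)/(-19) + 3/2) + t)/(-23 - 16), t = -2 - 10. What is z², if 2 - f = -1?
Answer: 18769/244036 ≈ 0.076911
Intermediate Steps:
f = 3 (f = 2 - 1*(-1) = 2 + 1 = 3)
t = -12
z = 137/494 (z = ((((5 - 3)*3)/(-19) + 3/2) - 12)/(-23 - 16) = (((2*3)*(-1/19) + 3*(½)) - 12)/(-39) = ((6*(-1/19) + 3/2) - 12)*(-1/39) = ((-6/19 + 3/2) - 12)*(-1/39) = (45/38 - 12)*(-1/39) = -411/38*(-1/39) = 137/494 ≈ 0.27733)
z² = (137/494)² = 18769/244036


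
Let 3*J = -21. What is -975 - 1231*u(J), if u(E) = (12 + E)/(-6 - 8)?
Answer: -7495/14 ≈ -535.36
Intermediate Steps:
J = -7 (J = (⅓)*(-21) = -7)
u(E) = -6/7 - E/14 (u(E) = (12 + E)/(-14) = (12 + E)*(-1/14) = -6/7 - E/14)
-975 - 1231*u(J) = -975 - 1231*(-6/7 - 1/14*(-7)) = -975 - 1231*(-6/7 + ½) = -975 - 1231*(-5/14) = -975 + 6155/14 = -7495/14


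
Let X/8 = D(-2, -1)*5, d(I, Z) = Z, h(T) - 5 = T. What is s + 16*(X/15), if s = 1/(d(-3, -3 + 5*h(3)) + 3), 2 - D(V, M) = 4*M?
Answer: 10241/40 ≈ 256.02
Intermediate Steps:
h(T) = 5 + T
D(V, M) = 2 - 4*M
X = 240 (X = 8*((2 - 4*(-1))*5) = 8*((2 + 4)*5) = 8*(6*5) = 8*30 = 240)
s = 1/40 (s = 1/((-3 + 5*(5 + 3)) + 3) = 1/((-3 + 5*8) + 3) = 1/((-3 + 40) + 3) = 1/(37 + 3) = 1/40 ≈ 0.025000)
s + 16*(X/15) = 1/40 + 16*(240/15) = 1/40 + 16*(240*(1/15)) = 1/40 + 16*16 = 1/40 + 256 = 10241/40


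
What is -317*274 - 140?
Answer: -86998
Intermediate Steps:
-317*274 - 140 = -86858 - 140 = -86998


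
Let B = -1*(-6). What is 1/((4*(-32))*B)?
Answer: -1/768 ≈ -0.0013021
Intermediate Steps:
B = 6
1/((4*(-32))*B) = 1/((4*(-32))*6) = 1/(-128*6) = 1/(-768) = -1/768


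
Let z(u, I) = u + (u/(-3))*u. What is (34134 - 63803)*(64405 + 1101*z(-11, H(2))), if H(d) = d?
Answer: -233999403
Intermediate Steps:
z(u, I) = u - u²/3 (z(u, I) = u + (u*(-⅓))*u = u + (-u/3)*u = u - u²/3)
(34134 - 63803)*(64405 + 1101*z(-11, H(2))) = (34134 - 63803)*(64405 + 1101*((⅓)*(-11)*(3 - 1*(-11)))) = -29669*(64405 + 1101*((⅓)*(-11)*(3 + 11))) = -29669*(64405 + 1101*((⅓)*(-11)*14)) = -29669*(64405 + 1101*(-154/3)) = -29669*(64405 - 56518) = -29669*7887 = -233999403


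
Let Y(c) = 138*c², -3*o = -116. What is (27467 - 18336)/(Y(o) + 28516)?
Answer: 27393/704524 ≈ 0.038882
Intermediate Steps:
o = 116/3 (o = -⅓*(-116) = 116/3 ≈ 38.667)
(27467 - 18336)/(Y(o) + 28516) = (27467 - 18336)/(138*(116/3)² + 28516) = 9131/(138*(13456/9) + 28516) = 9131/(618976/3 + 28516) = 9131/(704524/3) = 9131*(3/704524) = 27393/704524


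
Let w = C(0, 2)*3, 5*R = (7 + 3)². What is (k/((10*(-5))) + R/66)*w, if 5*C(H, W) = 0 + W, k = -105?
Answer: 793/275 ≈ 2.8836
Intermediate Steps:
C(H, W) = W/5 (C(H, W) = (0 + W)/5 = W/5)
R = 20 (R = (7 + 3)²/5 = (⅕)*10² = (⅕)*100 = 20)
w = 6/5 (w = ((⅕)*2)*3 = (⅖)*3 = 6/5 ≈ 1.2000)
(k/((10*(-5))) + R/66)*w = (-105/(10*(-5)) + 20/66)*(6/5) = (-105/(-50) + 20*(1/66))*(6/5) = (-105*(-1/50) + 10/33)*(6/5) = (21/10 + 10/33)*(6/5) = (793/330)*(6/5) = 793/275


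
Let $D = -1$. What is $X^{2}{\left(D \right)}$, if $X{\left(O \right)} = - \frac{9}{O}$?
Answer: $81$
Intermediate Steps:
$X^{2}{\left(D \right)} = \left(- \frac{9}{-1}\right)^{2} = \left(\left(-9\right) \left(-1\right)\right)^{2} = 9^{2} = 81$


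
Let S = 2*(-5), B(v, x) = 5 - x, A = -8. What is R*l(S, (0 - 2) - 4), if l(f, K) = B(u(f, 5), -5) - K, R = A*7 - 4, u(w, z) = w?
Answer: -960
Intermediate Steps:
R = -60 (R = -8*7 - 4 = -56 - 4 = -60)
S = -10
l(f, K) = 10 - K (l(f, K) = (5 - 1*(-5)) - K = (5 + 5) - K = 10 - K)
R*l(S, (0 - 2) - 4) = -60*(10 - ((0 - 2) - 4)) = -60*(10 - (-2 - 4)) = -60*(10 - 1*(-6)) = -60*(10 + 6) = -60*16 = -960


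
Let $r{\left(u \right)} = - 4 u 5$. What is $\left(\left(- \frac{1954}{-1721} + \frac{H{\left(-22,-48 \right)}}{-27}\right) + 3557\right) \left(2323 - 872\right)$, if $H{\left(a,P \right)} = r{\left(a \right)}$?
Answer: $\frac{238803602287}{46467} \approx 5.1392 \cdot 10^{6}$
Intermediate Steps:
$r{\left(u \right)} = - 20 u$
$H{\left(a,P \right)} = - 20 a$
$\left(\left(- \frac{1954}{-1721} + \frac{H{\left(-22,-48 \right)}}{-27}\right) + 3557\right) \left(2323 - 872\right) = \left(\left(- \frac{1954}{-1721} + \frac{\left(-20\right) \left(-22\right)}{-27}\right) + 3557\right) \left(2323 - 872\right) = \left(\left(\left(-1954\right) \left(- \frac{1}{1721}\right) + 440 \left(- \frac{1}{27}\right)\right) + 3557\right) 1451 = \left(\left(\frac{1954}{1721} - \frac{440}{27}\right) + 3557\right) 1451 = \left(- \frac{704482}{46467} + 3557\right) 1451 = \frac{164578637}{46467} \cdot 1451 = \frac{238803602287}{46467}$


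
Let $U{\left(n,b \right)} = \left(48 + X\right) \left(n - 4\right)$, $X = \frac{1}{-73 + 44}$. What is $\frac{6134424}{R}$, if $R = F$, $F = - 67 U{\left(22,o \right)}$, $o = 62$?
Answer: $- \frac{29649716}{279591} \approx -106.05$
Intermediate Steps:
$X = - \frac{1}{29}$ ($X = \frac{1}{-29} = - \frac{1}{29} \approx -0.034483$)
$U{\left(n,b \right)} = - \frac{5564}{29} + \frac{1391 n}{29}$ ($U{\left(n,b \right)} = \left(48 - \frac{1}{29}\right) \left(n - 4\right) = \frac{1391 \left(-4 + n\right)}{29} = - \frac{5564}{29} + \frac{1391 n}{29}$)
$F = - \frac{1677546}{29}$ ($F = - 67 \left(- \frac{5564}{29} + \frac{1391}{29} \cdot 22\right) = - 67 \left(- \frac{5564}{29} + \frac{30602}{29}\right) = \left(-67\right) \frac{25038}{29} = - \frac{1677546}{29} \approx -57846.0$)
$R = - \frac{1677546}{29} \approx -57846.0$
$\frac{6134424}{R} = \frac{6134424}{- \frac{1677546}{29}} = 6134424 \left(- \frac{29}{1677546}\right) = - \frac{29649716}{279591}$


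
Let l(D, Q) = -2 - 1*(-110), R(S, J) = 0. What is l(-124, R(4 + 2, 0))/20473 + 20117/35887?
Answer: 415731137/734714551 ≈ 0.56584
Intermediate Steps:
l(D, Q) = 108 (l(D, Q) = -2 + 110 = 108)
l(-124, R(4 + 2, 0))/20473 + 20117/35887 = 108/20473 + 20117/35887 = 415731137/734714551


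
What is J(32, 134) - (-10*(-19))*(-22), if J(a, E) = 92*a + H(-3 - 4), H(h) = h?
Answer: 7117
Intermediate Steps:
J(a, E) = -7 + 92*a (J(a, E) = 92*a + (-3 - 4) = 92*a - 7 = -7 + 92*a)
J(32, 134) - (-10*(-19))*(-22) = (-7 + 92*32) - (-10*(-19))*(-22) = (-7 + 2944) - 190*(-22) = 2937 - 1*(-4180) = 2937 + 4180 = 7117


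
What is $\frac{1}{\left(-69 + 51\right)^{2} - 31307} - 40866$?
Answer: $- \frac{1266151279}{30983} \approx -40866.0$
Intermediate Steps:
$\frac{1}{\left(-69 + 51\right)^{2} - 31307} - 40866 = \frac{1}{\left(-18\right)^{2} - 31307} - 40866 = \frac{1}{324 - 31307} - 40866 = \frac{1}{-30983} - 40866 = - \frac{1}{30983} - 40866 = - \frac{1266151279}{30983}$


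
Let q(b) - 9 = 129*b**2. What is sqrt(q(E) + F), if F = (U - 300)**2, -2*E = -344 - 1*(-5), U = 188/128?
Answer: sqrt(3886420129)/32 ≈ 1948.2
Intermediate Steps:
U = 47/32 (U = 188*(1/128) = 47/32 ≈ 1.4688)
E = 339/2 (E = -(-344 - 1*(-5))/2 = -(-344 + 5)/2 = -1/2*(-339) = 339/2 ≈ 169.50)
q(b) = 9 + 129*b**2
F = 91259809/1024 (F = (47/32 - 300)**2 = (-9553/32)**2 = 91259809/1024 ≈ 89121.)
sqrt(q(E) + F) = sqrt((9 + 129*(339/2)**2) + 91259809/1024) = sqrt((9 + 129*(114921/4)) + 91259809/1024) = sqrt((9 + 14824809/4) + 91259809/1024) = sqrt(14824845/4 + 91259809/1024) = sqrt(3886420129/1024) = sqrt(3886420129)/32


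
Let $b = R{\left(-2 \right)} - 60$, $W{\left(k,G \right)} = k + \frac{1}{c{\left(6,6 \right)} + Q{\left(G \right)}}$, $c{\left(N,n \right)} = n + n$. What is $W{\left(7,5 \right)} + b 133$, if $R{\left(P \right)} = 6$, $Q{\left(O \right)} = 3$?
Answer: $- \frac{107624}{15} \approx -7174.9$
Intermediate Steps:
$c{\left(N,n \right)} = 2 n$
$W{\left(k,G \right)} = \frac{1}{15} + k$ ($W{\left(k,G \right)} = k + \frac{1}{2 \cdot 6 + 3} = k + \frac{1}{12 + 3} = k + \frac{1}{15} = \frac{1}{15} + k$)
$b = -54$ ($b = 6 - 60 = -54$)
$W{\left(7,5 \right)} + b 133 = \left(\frac{1}{15} + 7\right) - 7182 = \frac{106}{15} - 7182 = - \frac{107624}{15}$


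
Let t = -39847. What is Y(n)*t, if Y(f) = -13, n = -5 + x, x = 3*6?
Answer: 518011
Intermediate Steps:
x = 18
n = 13 (n = -5 + 18 = 13)
Y(n)*t = -13*(-39847) = 518011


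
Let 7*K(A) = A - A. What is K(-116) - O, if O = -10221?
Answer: 10221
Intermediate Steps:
K(A) = 0 (K(A) = (A - A)/7 = (1/7)*0 = 0)
K(-116) - O = 0 - 1*(-10221) = 0 + 10221 = 10221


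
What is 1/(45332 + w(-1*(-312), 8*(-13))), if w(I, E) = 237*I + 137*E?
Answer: 1/105028 ≈ 9.5213e-6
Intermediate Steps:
w(I, E) = 137*E + 237*I
1/(45332 + w(-1*(-312), 8*(-13))) = 1/(45332 + (137*(8*(-13)) + 237*(-1*(-312)))) = 1/(45332 + (137*(-104) + 237*312)) = 1/(45332 + (-14248 + 73944)) = 1/(45332 + 59696) = 1/105028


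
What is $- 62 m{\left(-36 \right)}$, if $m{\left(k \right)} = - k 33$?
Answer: $-73656$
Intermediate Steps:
$m{\left(k \right)} = - 33 k$
$- 62 m{\left(-36 \right)} = - 62 \left(\left(-33\right) \left(-36\right)\right) = \left(-62\right) 1188 = -73656$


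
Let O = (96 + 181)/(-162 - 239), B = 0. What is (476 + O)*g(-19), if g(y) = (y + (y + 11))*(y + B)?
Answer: 97777287/401 ≈ 2.4383e+5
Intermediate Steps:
g(y) = y*(11 + 2*y) (g(y) = (y + (y + 11))*(y + 0) = (y + (11 + y))*y = (11 + 2*y)*y = y*(11 + 2*y))
O = -277/401 (O = 277/(-401) = 277*(-1/401) = -277/401 ≈ -0.69077)
(476 + O)*g(-19) = (476 - 277/401)*(-19*(11 + 2*(-19))) = 190599*(-19*(11 - 38))/401 = 190599*(-19*(-27))/401 = (190599/401)*513 = 97777287/401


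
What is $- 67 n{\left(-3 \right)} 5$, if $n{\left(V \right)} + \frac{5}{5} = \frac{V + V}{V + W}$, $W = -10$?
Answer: $\frac{2345}{13} \approx 180.38$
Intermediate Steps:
$n{\left(V \right)} = -1 + \frac{2 V}{-10 + V}$ ($n{\left(V \right)} = -1 + \frac{V + V}{V - 10} = -1 + \frac{2 V}{-10 + V}$)
$- 67 n{\left(-3 \right)} 5 = - 67 \frac{10 - 3}{-10 - 3} \cdot 5 = - 67 \frac{1}{-13} \cdot 7 \cdot 5 = - 67 \left(\left(- \frac{1}{13}\right) 7\right) 5 = \left(-67\right) \left(- \frac{7}{13}\right) 5 = \frac{469}{13} \cdot 5 = \frac{2345}{13}$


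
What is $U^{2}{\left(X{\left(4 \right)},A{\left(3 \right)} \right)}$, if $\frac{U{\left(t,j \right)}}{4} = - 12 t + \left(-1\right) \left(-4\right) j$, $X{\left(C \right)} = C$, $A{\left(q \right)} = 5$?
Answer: $12544$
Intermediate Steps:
$U{\left(t,j \right)} = - 48 t + 16 j$ ($U{\left(t,j \right)} = 4 \left(- 12 t + \left(-1\right) \left(-4\right) j\right) = 4 \left(- 12 t + 4 j\right) = - 48 t + 16 j$)
$U^{2}{\left(X{\left(4 \right)},A{\left(3 \right)} \right)} = \left(\left(-48\right) 4 + 16 \cdot 5\right)^{2} = \left(-192 + 80\right)^{2} = \left(-112\right)^{2} = 12544$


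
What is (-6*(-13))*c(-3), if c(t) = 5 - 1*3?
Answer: 156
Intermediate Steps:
c(t) = 2 (c(t) = 5 - 3 = 2)
(-6*(-13))*c(-3) = -6*(-13)*2 = 78*2 = 156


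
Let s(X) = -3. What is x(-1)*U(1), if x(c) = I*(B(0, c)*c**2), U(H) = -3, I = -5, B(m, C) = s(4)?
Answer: -45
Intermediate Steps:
B(m, C) = -3
x(c) = 15*c**2 (x(c) = -(-15)*c**2 = 15*c**2)
x(-1)*U(1) = (15*(-1)**2)*(-3) = (15*1)*(-3) = 15*(-3) = -45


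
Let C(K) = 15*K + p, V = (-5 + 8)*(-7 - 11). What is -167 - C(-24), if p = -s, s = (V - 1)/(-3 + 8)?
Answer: 182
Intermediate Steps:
V = -54 (V = 3*(-18) = -54)
s = -11 (s = (-54 - 1)/(-3 + 8) = -55/5 = -55*⅕ = -11)
p = 11 (p = -1*(-11) = 11)
C(K) = 11 + 15*K (C(K) = 15*K + 11 = 11 + 15*K)
-167 - C(-24) = -167 - (11 + 15*(-24)) = -167 - (11 - 360) = -167 - 1*(-349) = -167 + 349 = 182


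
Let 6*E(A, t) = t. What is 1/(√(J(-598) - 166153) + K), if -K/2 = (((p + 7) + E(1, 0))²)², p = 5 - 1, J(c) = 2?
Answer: -29282/857601675 - I*√166151/857601675 ≈ -3.4144e-5 - 4.753e-7*I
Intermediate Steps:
E(A, t) = t/6
p = 4
K = -29282 (K = -2*((4 + 7) + (⅙)*0)⁴ = -2*(11 + 0)⁴ = -2*(11²)² = -2*121² = -2*14641 = -29282)
1/(√(J(-598) - 166153) + K) = 1/(√(2 - 166153) - 29282) = 1/(√(-166151) - 29282) = 1/(I*√166151 - 29282) = 1/(-29282 + I*√166151)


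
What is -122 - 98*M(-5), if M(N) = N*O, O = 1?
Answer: 368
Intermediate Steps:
M(N) = N (M(N) = N*1 = N)
-122 - 98*M(-5) = -122 - 98*(-5) = -122 + 490 = 368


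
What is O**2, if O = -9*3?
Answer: 729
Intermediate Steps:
O = -27
O**2 = (-27)**2 = 729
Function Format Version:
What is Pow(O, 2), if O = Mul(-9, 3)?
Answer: 729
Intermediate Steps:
O = -27
Pow(O, 2) = Pow(-27, 2) = 729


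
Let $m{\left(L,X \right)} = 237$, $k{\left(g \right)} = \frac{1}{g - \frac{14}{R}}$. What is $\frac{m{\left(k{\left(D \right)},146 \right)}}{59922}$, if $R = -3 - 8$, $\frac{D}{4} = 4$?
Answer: $\frac{79}{19974} \approx 0.0039551$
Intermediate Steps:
$D = 16$ ($D = 4 \cdot 4 = 16$)
$R = -11$
$k{\left(g \right)} = \frac{1}{\frac{14}{11} + g}$ ($k{\left(g \right)} = \frac{1}{g - \frac{14}{-11}} = \frac{1}{g - - \frac{14}{11}} = \frac{1}{g + \frac{14}{11}} = \frac{1}{\frac{14}{11} + g}$)
$\frac{m{\left(k{\left(D \right)},146 \right)}}{59922} = \frac{237}{59922} = 237 \cdot \frac{1}{59922} = \frac{79}{19974}$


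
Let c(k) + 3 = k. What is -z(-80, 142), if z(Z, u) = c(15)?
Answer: -12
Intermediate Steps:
c(k) = -3 + k
z(Z, u) = 12 (z(Z, u) = -3 + 15 = 12)
-z(-80, 142) = -1*12 = -12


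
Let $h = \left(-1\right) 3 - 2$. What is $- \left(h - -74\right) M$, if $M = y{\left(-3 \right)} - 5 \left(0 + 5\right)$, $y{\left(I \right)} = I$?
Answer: $1932$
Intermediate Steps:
$h = -5$ ($h = -3 - 2 = -5$)
$M = -28$ ($M = -3 - 5 \left(0 + 5\right) = -3 - 25 = -28$)
$- \left(h - -74\right) M = - \left(-5 - -74\right) \left(-28\right) = - \left(-5 + 74\right) \left(-28\right) = - 69 \left(-28\right) = \left(-1\right) \left(-1932\right) = 1932$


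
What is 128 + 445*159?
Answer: 70883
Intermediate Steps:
128 + 445*159 = 128 + 70755 = 70883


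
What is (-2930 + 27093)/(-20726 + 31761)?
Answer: 24163/11035 ≈ 2.1897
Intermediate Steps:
(-2930 + 27093)/(-20726 + 31761) = 24163/11035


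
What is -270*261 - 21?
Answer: -70491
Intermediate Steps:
-270*261 - 21 = -70470 - 21 = -70491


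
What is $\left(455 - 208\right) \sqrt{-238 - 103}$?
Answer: $247 i \sqrt{341} \approx 4561.1 i$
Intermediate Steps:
$\left(455 - 208\right) \sqrt{-238 - 103} = 247 \sqrt{-341} = 247 i \sqrt{341}$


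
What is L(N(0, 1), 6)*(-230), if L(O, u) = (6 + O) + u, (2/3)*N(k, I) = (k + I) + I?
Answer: -3450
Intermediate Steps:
N(k, I) = 3*I + 3*k/2 (N(k, I) = 3*((k + I) + I)/2 = 3*((I + k) + I)/2 = 3*(k + 2*I)/2 = 3*I + 3*k/2)
L(O, u) = 6 + O + u
L(N(0, 1), 6)*(-230) = (6 + (3*1 + (3/2)*0) + 6)*(-230) = (6 + (3 + 0) + 6)*(-230) = (6 + 3 + 6)*(-230) = 15*(-230) = -3450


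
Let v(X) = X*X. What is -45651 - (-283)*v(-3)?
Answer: -43104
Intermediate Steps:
v(X) = X²
-45651 - (-283)*v(-3) = -45651 - (-283)*(-3)² = -45651 - (-283)*9 = -45651 - 1*(-2547) = -45651 + 2547 = -43104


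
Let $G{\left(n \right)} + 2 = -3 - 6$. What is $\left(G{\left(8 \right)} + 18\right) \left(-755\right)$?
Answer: $-5285$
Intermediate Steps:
$G{\left(n \right)} = -11$ ($G{\left(n \right)} = -2 - 9 = -11$)
$\left(G{\left(8 \right)} + 18\right) \left(-755\right) = \left(-11 + 18\right) \left(-755\right) = 7 \left(-755\right) = -5285$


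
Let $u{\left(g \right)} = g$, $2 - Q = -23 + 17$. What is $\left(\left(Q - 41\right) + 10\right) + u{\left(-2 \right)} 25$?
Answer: $-73$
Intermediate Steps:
$Q = 8$ ($Q = 2 - \left(-23 + 17\right) = 2 - -6 = 2 + 6 = 8$)
$\left(\left(Q - 41\right) + 10\right) + u{\left(-2 \right)} 25 = \left(\left(8 - 41\right) + 10\right) - 50 = \left(-33 + 10\right) - 50 = -23 - 50 = -73$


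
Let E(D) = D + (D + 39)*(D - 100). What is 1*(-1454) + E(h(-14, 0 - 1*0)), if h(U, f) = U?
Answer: -4318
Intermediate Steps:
E(D) = D + (-100 + D)*(39 + D) (E(D) = D + (39 + D)*(-100 + D) = D + (-100 + D)*(39 + D))
1*(-1454) + E(h(-14, 0 - 1*0)) = 1*(-1454) + (-3900 + (-14)² - 60*(-14)) = -1454 + (-3900 + 196 + 840) = -1454 - 2864 = -4318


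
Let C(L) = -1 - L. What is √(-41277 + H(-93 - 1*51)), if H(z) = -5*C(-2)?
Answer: I*√41282 ≈ 203.18*I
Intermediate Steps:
H(z) = -5 (H(z) = -5*(-1 - 1*(-2)) = -5*(-1 + 2) = -5*1 = -5)
√(-41277 + H(-93 - 1*51)) = √(-41277 - 5) = √(-41282) = I*√41282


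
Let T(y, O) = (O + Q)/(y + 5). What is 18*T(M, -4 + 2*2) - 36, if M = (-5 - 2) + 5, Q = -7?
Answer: -78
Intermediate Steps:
M = -2 (M = -7 + 5 = -2)
T(y, O) = (-7 + O)/(5 + y) (T(y, O) = (O - 7)/(y + 5) = (-7 + O)/(5 + y))
18*T(M, -4 + 2*2) - 36 = 18*((-7 + (-4 + 2*2))/(5 - 2)) - 36 = 18*((-7 + (-4 + 4))/3) - 36 = 18*((-7 + 0)/3) - 36 = 18*((⅓)*(-7)) - 36 = 18*(-7/3) - 36 = -42 - 36 = -78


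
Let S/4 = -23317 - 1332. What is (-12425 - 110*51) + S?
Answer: -116631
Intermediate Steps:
S = -98596 (S = 4*(-23317 - 1332) = 4*(-24649) = -98596)
(-12425 - 110*51) + S = (-12425 - 110*51) - 98596 = (-12425 - 5610) - 98596 = -18035 - 98596 = -116631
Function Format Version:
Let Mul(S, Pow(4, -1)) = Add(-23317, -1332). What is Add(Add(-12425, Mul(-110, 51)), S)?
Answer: -116631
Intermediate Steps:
S = -98596 (S = Mul(4, Add(-23317, -1332)) = Mul(4, -24649) = -98596)
Add(Add(-12425, Mul(-110, 51)), S) = Add(Add(-12425, Mul(-110, 51)), -98596) = Add(Add(-12425, -5610), -98596) = Add(-18035, -98596) = -116631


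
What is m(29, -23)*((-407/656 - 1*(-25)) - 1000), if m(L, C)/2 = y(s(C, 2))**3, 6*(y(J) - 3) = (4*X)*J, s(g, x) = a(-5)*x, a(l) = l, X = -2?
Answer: -75296183543/8856 ≈ -8.5023e+6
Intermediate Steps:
s(g, x) = -5*x
y(J) = 3 - 4*J/3 (y(J) = 3 + ((4*(-2))*J)/6 = 3 + (-8*J)/6 = 3 - 4*J/3)
m(L, C) = 235298/27 (m(L, C) = 2*(3 - (-20)*2/3)**3 = 2*(3 - 4/3*(-10))**3 = 2*(3 + 40/3)**3 = 2*(49/3)**3 = 2*(117649/27) = 235298/27)
m(29, -23)*((-407/656 - 1*(-25)) - 1000) = 235298*((-407/656 - 1*(-25)) - 1000)/27 = 235298*((-407*1/656 + 25) - 1000)/27 = 235298*((-407/656 + 25) - 1000)/27 = 235298*(15993/656 - 1000)/27 = (235298/27)*(-640007/656) = -75296183543/8856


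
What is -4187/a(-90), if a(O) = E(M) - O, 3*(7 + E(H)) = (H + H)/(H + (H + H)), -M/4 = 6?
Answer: -37683/749 ≈ -50.311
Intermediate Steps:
M = -24 (M = -4*6 = -24)
E(H) = -61/9 (E(H) = -7 + ((H + H)/(H + (H + H)))/3 = -7 + ((2*H)/(H + 2*H))/3 = -7 + ((2*H)/((3*H)))/3 = -7 + ((2*H)*(1/(3*H)))/3 = -7 + (⅓)*(⅔) = -7 + 2/9 = -61/9)
a(O) = -61/9 - O
-4187/a(-90) = -4187/(-61/9 - 1*(-90)) = -4187/(-61/9 + 90) = -4187/749/9 = -4187*9/749 = -37683/749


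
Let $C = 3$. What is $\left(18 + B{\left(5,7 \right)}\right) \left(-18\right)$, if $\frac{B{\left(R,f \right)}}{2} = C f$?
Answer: $-1080$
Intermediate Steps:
$B{\left(R,f \right)} = 6 f$ ($B{\left(R,f \right)} = 2 \cdot 3 f = 6 f$)
$\left(18 + B{\left(5,7 \right)}\right) \left(-18\right) = \left(18 + 6 \cdot 7\right) \left(-18\right) = \left(18 + 42\right) \left(-18\right) = 60 \left(-18\right) = -1080$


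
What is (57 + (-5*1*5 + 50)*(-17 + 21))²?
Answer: 24649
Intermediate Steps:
(57 + (-5*1*5 + 50)*(-17 + 21))² = (57 + (-5*5 + 50)*4)² = (57 + (-25 + 50)*4)² = (57 + 25*4)² = (57 + 100)² = 157² = 24649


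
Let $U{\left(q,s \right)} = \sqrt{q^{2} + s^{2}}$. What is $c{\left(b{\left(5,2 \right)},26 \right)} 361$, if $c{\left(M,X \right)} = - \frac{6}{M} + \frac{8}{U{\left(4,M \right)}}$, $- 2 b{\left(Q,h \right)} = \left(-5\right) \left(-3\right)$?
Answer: $\frac{53428}{85} \approx 628.56$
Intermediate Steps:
$b{\left(Q,h \right)} = - \frac{15}{2}$ ($b{\left(Q,h \right)} = - \frac{\left(-5\right) \left(-3\right)}{2} = \left(- \frac{1}{2}\right) 15 = - \frac{15}{2}$)
$c{\left(M,X \right)} = - \frac{6}{M} + \frac{8}{\sqrt{16 + M^{2}}}$ ($c{\left(M,X \right)} = - \frac{6}{M} + \frac{8}{\sqrt{4^{2} + M^{2}}} = - \frac{6}{M} + \frac{8}{\sqrt{16 + M^{2}}}$)
$c{\left(b{\left(5,2 \right)},26 \right)} 361 = \left(- \frac{6}{- \frac{15}{2}} + \frac{8}{\sqrt{16 + \left(- \frac{15}{2}\right)^{2}}}\right) 361 = \left(\left(-6\right) \left(- \frac{2}{15}\right) + \frac{8}{\sqrt{16 + \frac{225}{4}}}\right) 361 = \left(\frac{4}{5} + \frac{8}{\frac{17}{2}}\right) 361 = \left(\frac{4}{5} + 8 \cdot \frac{2}{17}\right) 361 = \left(\frac{4}{5} + \frac{16}{17}\right) 361 = \frac{148}{85} \cdot 361 = \frac{53428}{85}$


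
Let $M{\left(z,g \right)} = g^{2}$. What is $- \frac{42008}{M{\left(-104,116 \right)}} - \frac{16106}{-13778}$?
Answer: $- \frac{22628993}{11587298} \approx -1.9529$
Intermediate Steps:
$- \frac{42008}{M{\left(-104,116 \right)}} - \frac{16106}{-13778} = - \frac{42008}{116^{2}} - \frac{16106}{-13778} = - \frac{42008}{13456} - - \frac{8053}{6889} = \left(-42008\right) \frac{1}{13456} + \frac{8053}{6889} = - \frac{5251}{1682} + \frac{8053}{6889} = - \frac{22628993}{11587298}$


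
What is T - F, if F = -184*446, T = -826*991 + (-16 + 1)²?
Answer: -736277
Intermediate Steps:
T = -818341 (T = -818566 + (-15)² = -818566 + 225 = -818341)
F = -82064
T - F = -818341 - 1*(-82064) = -818341 + 82064 = -736277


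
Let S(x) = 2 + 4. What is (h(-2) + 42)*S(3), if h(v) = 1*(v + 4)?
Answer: 264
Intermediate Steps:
S(x) = 6
h(v) = 4 + v (h(v) = 1*(4 + v) = 4 + v)
(h(-2) + 42)*S(3) = ((4 - 2) + 42)*6 = (2 + 42)*6 = 44*6 = 264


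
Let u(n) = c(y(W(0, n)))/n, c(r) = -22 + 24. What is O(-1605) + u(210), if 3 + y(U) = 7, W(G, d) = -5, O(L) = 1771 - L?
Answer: 354481/105 ≈ 3376.0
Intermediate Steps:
y(U) = 4 (y(U) = -3 + 7 = 4)
c(r) = 2
u(n) = 2/n
O(-1605) + u(210) = (1771 - 1*(-1605)) + 2/210 = (1771 + 1605) + 2*(1/210) = 3376 + 1/105 = 354481/105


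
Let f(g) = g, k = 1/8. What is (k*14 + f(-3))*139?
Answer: -695/4 ≈ -173.75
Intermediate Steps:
k = ⅛ (k = 1*(⅛) = ⅛ ≈ 0.12500)
(k*14 + f(-3))*139 = ((⅛)*14 - 3)*139 = (7/4 - 3)*139 = -5/4*139 = -695/4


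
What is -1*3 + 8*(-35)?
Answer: -283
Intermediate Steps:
-1*3 + 8*(-35) = -3 - 280 = -283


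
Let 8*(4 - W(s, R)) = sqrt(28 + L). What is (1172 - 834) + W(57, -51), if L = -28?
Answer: 342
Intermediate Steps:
W(s, R) = 4 (W(s, R) = 4 - sqrt(28 - 28)/8 = 4 - sqrt(0)/8 = 4 - 1/8*0 = 4 + 0 = 4)
(1172 - 834) + W(57, -51) = (1172 - 834) + 4 = 338 + 4 = 342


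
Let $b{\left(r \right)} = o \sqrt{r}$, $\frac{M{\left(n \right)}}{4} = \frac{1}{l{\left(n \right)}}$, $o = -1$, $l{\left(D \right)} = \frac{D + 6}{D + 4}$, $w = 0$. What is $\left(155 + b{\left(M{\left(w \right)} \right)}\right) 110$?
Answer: $17050 - \frac{220 \sqrt{6}}{3} \approx 16870.0$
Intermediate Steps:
$l{\left(D \right)} = \frac{6 + D}{4 + D}$
$M{\left(n \right)} = \frac{4 \left(4 + n\right)}{6 + n}$ ($M{\left(n \right)} = \frac{4}{\frac{1}{4 + n} \left(6 + n\right)} = 4 \frac{4 + n}{6 + n} = \frac{4 \left(4 + n\right)}{6 + n}$)
$b{\left(r \right)} = - \sqrt{r}$
$\left(155 + b{\left(M{\left(w \right)} \right)}\right) 110 = \left(155 - \sqrt{\frac{4 \left(4 + 0\right)}{6 + 0}}\right) 110 = \left(155 - \sqrt{4 \cdot \frac{1}{6} \cdot 4}\right) 110 = \left(155 - \sqrt{\frac{8}{3}}\right) 110 = \left(155 - \frac{2 \sqrt{6}}{3}\right) 110 = 17050 - \frac{220 \sqrt{6}}{3}$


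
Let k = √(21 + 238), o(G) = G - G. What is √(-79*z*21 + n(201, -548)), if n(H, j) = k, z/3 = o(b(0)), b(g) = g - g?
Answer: 259^(¼) ≈ 4.0117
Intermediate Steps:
b(g) = 0
o(G) = 0
z = 0 (z = 3*0 = 0)
k = √259 ≈ 16.093
n(H, j) = √259
√(-79*z*21 + n(201, -548)) = √(-79*0*21 + √259) = √(0*21 + √259) = √(0 + √259) = √(√259) = 259^(¼)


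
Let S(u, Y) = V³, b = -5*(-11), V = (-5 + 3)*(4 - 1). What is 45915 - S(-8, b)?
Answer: 46131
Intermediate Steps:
V = -6 (V = -2*3 = -6)
b = 55
S(u, Y) = -216 (S(u, Y) = (-6)³ = -216)
45915 - S(-8, b) = 45915 - 1*(-216) = 45915 + 216 = 46131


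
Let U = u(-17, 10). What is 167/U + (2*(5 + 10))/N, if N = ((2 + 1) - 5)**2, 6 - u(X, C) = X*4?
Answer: 361/37 ≈ 9.7568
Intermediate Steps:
u(X, C) = 6 - 4*X (u(X, C) = 6 - X*4 = 6 - 4*X)
U = 74 (U = 6 - 4*(-17) = 6 + 68 = 74)
N = 4 (N = (3 - 5)**2 = (-2)**2 = 4)
167/U + (2*(5 + 10))/N = 167/74 + (2*(5 + 10))/4 = 167*(1/74) + (2*15)*(1/4) = 167/74 + 30*(1/4) = 167/74 + 15/2 = 361/37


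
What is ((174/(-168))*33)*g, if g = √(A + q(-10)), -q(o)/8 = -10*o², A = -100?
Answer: -4785*√79/14 ≈ -3037.9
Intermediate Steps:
q(o) = 80*o² (q(o) = -(-80)*o² = 80*o²)
g = 10*√79 (g = √(-100 + 80*(-10)²) = √(-100 + 80*100) = √(-100 + 8000) = √7900 = 10*√79 ≈ 88.882)
((174/(-168))*33)*g = ((174/(-168))*33)*(10*√79) = ((174*(-1/168))*33)*(10*√79) = (-29/28*33)*(10*√79) = -4785*√79/14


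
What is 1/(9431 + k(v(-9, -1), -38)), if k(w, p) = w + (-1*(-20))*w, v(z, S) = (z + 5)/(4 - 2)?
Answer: 1/9389 ≈ 0.00010651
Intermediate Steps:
v(z, S) = 5/2 + z/2 (v(z, S) = (5 + z)/2 = (5 + z)*(1/2) = 5/2 + z/2)
k(w, p) = 21*w (k(w, p) = w + 20*w = 21*w)
1/(9431 + k(v(-9, -1), -38)) = 1/(9431 + 21*(5/2 + (1/2)*(-9))) = 1/(9431 + 21*(5/2 - 9/2)) = 1/(9431 + 21*(-2)) = 1/(9431 - 42) = 1/9389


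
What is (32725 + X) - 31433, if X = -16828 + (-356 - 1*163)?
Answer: -16055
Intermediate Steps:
X = -17347 (X = -16828 + (-356 - 163) = -16828 - 519 = -17347)
(32725 + X) - 31433 = (32725 - 17347) - 31433 = 15378 - 31433 = -16055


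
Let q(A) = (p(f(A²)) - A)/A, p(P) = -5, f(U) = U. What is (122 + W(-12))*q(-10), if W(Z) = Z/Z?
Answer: -123/2 ≈ -61.500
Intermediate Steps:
W(Z) = 1
q(A) = (-5 - A)/A
(122 + W(-12))*q(-10) = (122 + 1)*((-5 - 1*(-10))/(-10)) = 123*(-(-5 + 10)/10) = 123*(-⅒*5) = 123*(-½) = -123/2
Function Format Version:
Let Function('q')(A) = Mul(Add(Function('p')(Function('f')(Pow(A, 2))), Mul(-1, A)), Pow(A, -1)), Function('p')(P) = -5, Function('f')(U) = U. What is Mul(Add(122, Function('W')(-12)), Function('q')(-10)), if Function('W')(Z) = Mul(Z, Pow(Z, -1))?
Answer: Rational(-123, 2) ≈ -61.500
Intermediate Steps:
Function('W')(Z) = 1
Function('q')(A) = Mul(Pow(A, -1), Add(-5, Mul(-1, A))) (Function('q')(A) = Mul(Add(-5, Mul(-1, A)), Pow(A, -1)) = Mul(Pow(A, -1), Add(-5, Mul(-1, A))))
Mul(Add(122, Function('W')(-12)), Function('q')(-10)) = Mul(Add(122, 1), Mul(Pow(-10, -1), Add(-5, Mul(-1, -10)))) = Mul(123, Mul(Rational(-1, 10), Add(-5, 10))) = Mul(123, Mul(Rational(-1, 10), 5)) = Mul(123, Rational(-1, 2)) = Rational(-123, 2)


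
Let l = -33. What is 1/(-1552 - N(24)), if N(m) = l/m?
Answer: -8/12405 ≈ -0.00064490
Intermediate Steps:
N(m) = -33/m
1/(-1552 - N(24)) = 1/(-1552 - (-33)/24) = 1/(-1552 - 1*(-11/8)) = 1/(-1552 + 11/8) = 1/(-12405/8) = -8/12405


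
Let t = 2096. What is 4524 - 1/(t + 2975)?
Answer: 22941203/5071 ≈ 4524.0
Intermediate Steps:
4524 - 1/(t + 2975) = 4524 - 1/(2096 + 2975) = 4524 - 1/5071 = 22941203/5071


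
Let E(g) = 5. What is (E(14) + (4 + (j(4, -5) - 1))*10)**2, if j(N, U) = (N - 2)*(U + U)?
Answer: 27225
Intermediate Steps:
j(N, U) = 2*U*(-2 + N) (j(N, U) = (-2 + N)*(2*U) = 2*U*(-2 + N))
(E(14) + (4 + (j(4, -5) - 1))*10)**2 = (5 + (4 + (2*(-5)*(-2 + 4) - 1))*10)**2 = (5 + (4 + (2*(-5)*2 - 1))*10)**2 = (5 + (4 + (-20 - 1))*10)**2 = (5 + (4 - 21)*10)**2 = (5 - 17*10)**2 = (5 - 170)**2 = (-165)**2 = 27225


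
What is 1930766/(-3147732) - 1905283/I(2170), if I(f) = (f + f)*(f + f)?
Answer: -1513016297777/2117479316400 ≈ -0.71454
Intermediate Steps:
I(f) = 4*f² (I(f) = (2*f)*(2*f) = 4*f²)
1930766/(-3147732) - 1905283/I(2170) = 1930766/(-3147732) - 1905283/(4*2170²) = 1930766*(-1/3147732) - 1905283/(4*4708900) = -965383/1573866 - 1905283/18835600 = -1513016297777/2117479316400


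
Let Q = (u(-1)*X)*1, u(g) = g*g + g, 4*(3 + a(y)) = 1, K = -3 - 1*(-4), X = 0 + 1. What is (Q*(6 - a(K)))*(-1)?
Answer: 0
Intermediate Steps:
X = 1
K = 1 (K = -3 + 4 = 1)
a(y) = -11/4 (a(y) = -3 + (1/4)*1 = -3 + 1/4 = -11/4)
u(g) = g + g**2 (u(g) = g**2 + g = g + g**2)
Q = 0 (Q = (-(1 - 1)*1)*1 = (-1*0*1)*1 = (0*1)*1 = 0*1 = 0)
(Q*(6 - a(K)))*(-1) = (0*(6 - 1*(-11/4)))*(-1) = (0*(6 + 11/4))*(-1) = (0*(35/4))*(-1) = 0*(-1) = 0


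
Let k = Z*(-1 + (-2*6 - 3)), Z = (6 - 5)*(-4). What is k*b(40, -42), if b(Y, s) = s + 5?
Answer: -2368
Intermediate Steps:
Z = -4 (Z = 1*(-4) = -4)
b(Y, s) = 5 + s
k = 64 (k = -4*(-1 + (-2*6 - 3)) = -4*(-1 + (-12 - 3)) = -4*(-1 - 15) = -4*(-16) = 64)
k*b(40, -42) = 64*(5 - 42) = 64*(-37) = -2368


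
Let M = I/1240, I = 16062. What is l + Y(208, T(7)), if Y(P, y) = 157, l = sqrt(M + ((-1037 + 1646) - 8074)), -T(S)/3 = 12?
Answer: 157 + I*sqrt(716141695)/310 ≈ 157.0 + 86.325*I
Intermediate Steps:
T(S) = -36 (T(S) = -3*12 = -36)
M = 8031/620 (M = 16062/1240 = 16062*(1/1240) = 8031/620 ≈ 12.953)
l = I*sqrt(716141695)/310 (l = sqrt(8031/620 + ((-1037 + 1646) - 8074)) = sqrt(8031/620 + (609 - 8074)) = sqrt(8031/620 - 7465) = sqrt(-4620269/620) = I*sqrt(716141695)/310 ≈ 86.325*I)
l + Y(208, T(7)) = I*sqrt(716141695)/310 + 157 = 157 + I*sqrt(716141695)/310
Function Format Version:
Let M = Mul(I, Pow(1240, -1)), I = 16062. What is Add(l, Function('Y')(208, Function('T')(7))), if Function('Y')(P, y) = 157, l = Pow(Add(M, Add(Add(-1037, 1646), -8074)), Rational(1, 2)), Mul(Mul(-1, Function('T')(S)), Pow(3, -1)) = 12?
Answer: Add(157, Mul(Rational(1, 310), I, Pow(716141695, Rational(1, 2)))) ≈ Add(157.00, Mul(86.325, I))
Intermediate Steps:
Function('T')(S) = -36 (Function('T')(S) = Mul(-3, 12) = -36)
M = Rational(8031, 620) (M = Mul(16062, Pow(1240, -1)) = Mul(16062, Rational(1, 1240)) = Rational(8031, 620) ≈ 12.953)
l = Mul(Rational(1, 310), I, Pow(716141695, Rational(1, 2))) (l = Pow(Add(Rational(8031, 620), Add(Add(-1037, 1646), -8074)), Rational(1, 2)) = Pow(Add(Rational(8031, 620), Add(609, -8074)), Rational(1, 2)) = Pow(Add(Rational(8031, 620), -7465), Rational(1, 2)) = Pow(Rational(-4620269, 620), Rational(1, 2)) = Mul(Rational(1, 310), I, Pow(716141695, Rational(1, 2))) ≈ Mul(86.325, I))
Add(l, Function('Y')(208, Function('T')(7))) = Add(Mul(Rational(1, 310), I, Pow(716141695, Rational(1, 2))), 157) = Add(157, Mul(Rational(1, 310), I, Pow(716141695, Rational(1, 2))))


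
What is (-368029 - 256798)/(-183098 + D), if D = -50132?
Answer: 624827/233230 ≈ 2.6790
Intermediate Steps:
(-368029 - 256798)/(-183098 + D) = (-368029 - 256798)/(-183098 - 50132) = -624827/(-233230) = -624827*(-1/233230) = 624827/233230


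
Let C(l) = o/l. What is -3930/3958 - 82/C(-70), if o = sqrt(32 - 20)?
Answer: -1965/1979 + 2870*sqrt(3)/3 ≈ 1656.0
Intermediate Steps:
o = 2*sqrt(3) (o = sqrt(12) = 2*sqrt(3) ≈ 3.4641)
C(l) = 2*sqrt(3)/l (C(l) = (2*sqrt(3))/l = 2*sqrt(3)/l)
-3930/3958 - 82/C(-70) = -3930/3958 - 82*(-35*sqrt(3)/3) = -3930*1/3958 - 82*(-35*sqrt(3)/3) = -1965/1979 - 82*(-35*sqrt(3)/3) = -1965/1979 - (-2870)*sqrt(3)/3 = -1965/1979 + 2870*sqrt(3)/3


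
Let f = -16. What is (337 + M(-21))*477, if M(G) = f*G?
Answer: 321021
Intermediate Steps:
M(G) = -16*G
(337 + M(-21))*477 = (337 - 16*(-21))*477 = (337 + 336)*477 = 673*477 = 321021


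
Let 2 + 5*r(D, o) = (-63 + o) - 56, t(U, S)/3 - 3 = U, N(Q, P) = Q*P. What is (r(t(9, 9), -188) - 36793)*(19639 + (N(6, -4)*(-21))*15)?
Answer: -5012068526/5 ≈ -1.0024e+9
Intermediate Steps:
N(Q, P) = P*Q
t(U, S) = 9 + 3*U
r(D, o) = -121/5 + o/5 (r(D, o) = -2/5 + ((-63 + o) - 56)/5 = -2/5 + (-119 + o)/5 = -2/5 + (-119/5 + o/5) = -121/5 + o/5)
(r(t(9, 9), -188) - 36793)*(19639 + (N(6, -4)*(-21))*15) = ((-121/5 + (1/5)*(-188)) - 36793)*(19639 + (-4*6*(-21))*15) = ((-121/5 - 188/5) - 36793)*(19639 - 24*(-21)*15) = (-309/5 - 36793)*(19639 + 504*15) = -184274*(19639 + 7560)/5 = -184274/5*27199 = -5012068526/5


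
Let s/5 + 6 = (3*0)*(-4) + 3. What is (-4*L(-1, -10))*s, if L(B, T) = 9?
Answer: 540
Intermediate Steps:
s = -15 (s = -30 + 5*((3*0)*(-4) + 3) = -30 + 5*(0*(-4) + 3) = -30 + 5*(0 + 3) = -30 + 5*3 = -30 + 15 = -15)
(-4*L(-1, -10))*s = -4*9*(-15) = -36*(-15) = 540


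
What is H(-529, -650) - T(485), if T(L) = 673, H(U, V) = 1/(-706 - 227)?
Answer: -627910/933 ≈ -673.00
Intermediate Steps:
H(U, V) = -1/933 (H(U, V) = 1/(-933) = -1/933)
H(-529, -650) - T(485) = -1/933 - 1*673 = -1/933 - 673 = -627910/933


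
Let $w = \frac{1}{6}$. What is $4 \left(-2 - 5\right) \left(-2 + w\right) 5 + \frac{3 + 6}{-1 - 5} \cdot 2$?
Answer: $\frac{761}{3} \approx 253.67$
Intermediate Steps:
$w = \frac{1}{6} \approx 0.16667$
$4 \left(-2 - 5\right) \left(-2 + w\right) 5 + \frac{3 + 6}{-1 - 5} \cdot 2 = 4 \left(-2 - 5\right) \left(-2 + \frac{1}{6}\right) 5 + \frac{3 + 6}{-1 - 5} \cdot 2 = 4 \left(-7\right) \left(\left(- \frac{11}{6}\right) 5\right) + \frac{9}{-6} \cdot 2 = \left(-28\right) \left(- \frac{55}{6}\right) + 9 \left(- \frac{1}{6}\right) 2 = \frac{770}{3} - 3 = \frac{761}{3}$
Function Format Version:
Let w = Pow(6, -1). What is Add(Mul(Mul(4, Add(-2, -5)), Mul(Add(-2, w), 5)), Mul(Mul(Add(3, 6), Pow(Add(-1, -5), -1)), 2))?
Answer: Rational(761, 3) ≈ 253.67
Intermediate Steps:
w = Rational(1, 6) ≈ 0.16667
Add(Mul(Mul(4, Add(-2, -5)), Mul(Add(-2, w), 5)), Mul(Mul(Add(3, 6), Pow(Add(-1, -5), -1)), 2)) = Add(Mul(Mul(4, Add(-2, -5)), Mul(Add(-2, Rational(1, 6)), 5)), Mul(Mul(Add(3, 6), Pow(Add(-1, -5), -1)), 2)) = Add(Mul(Mul(4, -7), Mul(Rational(-11, 6), 5)), Mul(Mul(9, Pow(-6, -1)), 2)) = Add(Mul(-28, Rational(-55, 6)), Mul(Mul(9, Rational(-1, 6)), 2)) = Add(Rational(770, 3), Mul(Rational(-3, 2), 2)) = Add(Rational(770, 3), -3) = Rational(761, 3)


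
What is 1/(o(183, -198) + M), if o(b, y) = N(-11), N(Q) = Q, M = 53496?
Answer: 1/53485 ≈ 1.8697e-5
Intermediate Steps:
o(b, y) = -11
1/(o(183, -198) + M) = 1/(-11 + 53496) = 1/53485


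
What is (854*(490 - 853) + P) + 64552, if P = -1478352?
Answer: -1723802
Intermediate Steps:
(854*(490 - 853) + P) + 64552 = (854*(490 - 853) - 1478352) + 64552 = (854*(-363) - 1478352) + 64552 = (-310002 - 1478352) + 64552 = -1788354 + 64552 = -1723802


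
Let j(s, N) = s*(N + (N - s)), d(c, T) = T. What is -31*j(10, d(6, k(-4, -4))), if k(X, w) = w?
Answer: 5580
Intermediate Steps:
j(s, N) = s*(-s + 2*N)
-31*j(10, d(6, k(-4, -4))) = -310*(-1*10 + 2*(-4)) = -310*(-10 - 8) = -310*(-18) = -31*(-180) = 5580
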